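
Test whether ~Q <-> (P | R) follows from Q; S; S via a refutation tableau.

No

Initial set: {Q; S; S; ~(~Q <-> (P | R))}.
~(~Q <-> (P | R)): β-rule — branch into ~Q, ~(P | R)  //  ~~Q, (P | R).
  branch 1 (add ~Q, ~(P | R)):
    × closes — contains both Q and ~Q.
  branch 2 (add ~~Q, (P | R)):
    (P | R): β-rule — branch into P  //  R.
      branch 2.1 (add P):
        ○ open, literals {P=T, Q=T, S=T}.
      branch 2.2 (add R):
        ○ open, literals {Q=T, R=T, S=T}.
1 branch closed, 2 open.
An open branch gives a countermodel: P=T, Q=T, S=T (unmentioned atoms arbitrary); the premises hold there but the conclusion fails.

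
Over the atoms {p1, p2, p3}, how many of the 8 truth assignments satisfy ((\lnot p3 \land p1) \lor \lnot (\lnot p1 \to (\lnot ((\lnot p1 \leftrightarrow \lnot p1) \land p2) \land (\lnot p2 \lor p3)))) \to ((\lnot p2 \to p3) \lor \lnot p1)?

7

Initial set: {(((\lnot p3 \land p1) \lor \lnot (\lnot p1 \to (\lnot ((\lnot p1 \leftrightarrow \lnot p1) \land p2) \land (\lnot p2 \lor p3)))) \to ((\lnot p2 \to p3) \lor \lnot p1))}.
(((\lnot p3 \land p1) \lor \lnot (\lnot p1 \to (\lnot ((\lnot p1 \leftrightarrow \lnot p1) \land p2) \land (\lnot p2 \lor p3)))) \to ((\lnot p2 \to p3) \lor \lnot p1)): β-rule — branch into \lnot ((\lnot p3 \land p1) \lor \lnot (\lnot p1 \to (\lnot ((\lnot p1 \leftrightarrow \lnot p1) \land p2) \land (\lnot p2 \lor p3))))  //  ((\lnot p2 \to p3) \lor \lnot p1).
  branch 1 (add \lnot ((\lnot p3 \land p1) \lor \lnot (\lnot p1 \to (\lnot ((\lnot p1 \leftrightarrow \lnot p1) \land p2) \land (\lnot p2 \lor p3))))):
    \lnot ((\lnot p3 \land p1) \lor \lnot (\lnot p1 \to (\lnot ((\lnot p1 \leftrightarrow \lnot p1) \land p2) \land (\lnot p2 \lor p3)))): α-rule — add \lnot (\lnot p3 \land p1), \lnot \lnot (\lnot p1 \to (\lnot ((\lnot p1 \leftrightarrow \lnot p1) \land p2) \land (\lnot p2 \lor p3))).
    \lnot (\lnot p3 \land p1): β-rule — branch into \lnot \lnot p3  //  \lnot p1.
      branch 1.1 (add \lnot \lnot p3):
        \lnot \lnot (\lnot p1 \to (\lnot ((\lnot p1 \leftrightarrow \lnot p1) \land p2) \land (\lnot p2 \lor p3))): β-rule — branch into \lnot \lnot p1  //  (\lnot ((\lnot p1 \leftrightarrow \lnot p1) \land p2) \land (\lnot p2 \lor p3)).
          branch 1.1.1 (add \lnot \lnot p1):
            ○ open, literals {p1=T, p3=T}.
          branch 1.1.2 (add (\lnot ((\lnot p1 \leftrightarrow \lnot p1) \land p2) \land (\lnot p2 \lor p3))):
            (\lnot ((\lnot p1 \leftrightarrow \lnot p1) \land p2) \land (\lnot p2 \lor p3)): α-rule — add \lnot ((\lnot p1 \leftrightarrow \lnot p1) \land p2), (\lnot p2 \lor p3).
            \lnot ((\lnot p1 \leftrightarrow \lnot p1) \land p2): β-rule — branch into \lnot (\lnot p1 \leftrightarrow \lnot p1)  //  \lnot p2.
              branch 1.1.2.1 (add \lnot (\lnot p1 \leftrightarrow \lnot p1)):
                (\lnot p2 \lor p3): β-rule — branch into \lnot p2  //  p3.
                  branch 1.1.2.1.1 (add \lnot p2):
                    \lnot (\lnot p1 \leftrightarrow \lnot p1): β-rule — branch into \lnot p1, \lnot \lnot p1  //  \lnot \lnot p1, \lnot p1.
                      branch 1.1.2.1.1.1 (add \lnot p1, \lnot \lnot p1):
                        × closes — contains both p1 and \lnot p1.
                      branch 1.1.2.1.1.2 (add \lnot \lnot p1, \lnot p1):
                        × closes — contains both p1 and \lnot p1.
                  branch 1.1.2.1.2 (add p3):
                    \lnot (\lnot p1 \leftrightarrow \lnot p1): β-rule — branch into \lnot p1, \lnot \lnot p1  //  \lnot \lnot p1, \lnot p1.
                      branch 1.1.2.1.2.1 (add \lnot p1, \lnot \lnot p1):
                        × closes — contains both p1 and \lnot p1.
                      branch 1.1.2.1.2.2 (add \lnot \lnot p1, \lnot p1):
                        × closes — contains both p1 and \lnot p1.
              branch 1.1.2.2 (add \lnot p2):
                (\lnot p2 \lor p3): β-rule — branch into \lnot p2  //  p3.
                  branch 1.1.2.2.1 (add \lnot p2):
                    ○ open, literals {p2=F, p3=T}.
                  branch 1.1.2.2.2 (add p3):
                    ○ open, literals {p2=F, p3=T}.
      branch 1.2 (add \lnot p1):
        \lnot \lnot (\lnot p1 \to (\lnot ((\lnot p1 \leftrightarrow \lnot p1) \land p2) \land (\lnot p2 \lor p3))): β-rule — branch into \lnot \lnot p1  //  (\lnot ((\lnot p1 \leftrightarrow \lnot p1) \land p2) \land (\lnot p2 \lor p3)).
          branch 1.2.1 (add \lnot \lnot p1):
            × closes — contains both p1 and \lnot p1.
          branch 1.2.2 (add (\lnot ((\lnot p1 \leftrightarrow \lnot p1) \land p2) \land (\lnot p2 \lor p3))):
            (\lnot ((\lnot p1 \leftrightarrow \lnot p1) \land p2) \land (\lnot p2 \lor p3)): α-rule — add \lnot ((\lnot p1 \leftrightarrow \lnot p1) \land p2), (\lnot p2 \lor p3).
            \lnot ((\lnot p1 \leftrightarrow \lnot p1) \land p2): β-rule — branch into \lnot (\lnot p1 \leftrightarrow \lnot p1)  //  \lnot p2.
              branch 1.2.2.1 (add \lnot (\lnot p1 \leftrightarrow \lnot p1)):
                (\lnot p2 \lor p3): β-rule — branch into \lnot p2  //  p3.
                  branch 1.2.2.1.1 (add \lnot p2):
                    \lnot (\lnot p1 \leftrightarrow \lnot p1): β-rule — branch into \lnot p1, \lnot \lnot p1  //  \lnot \lnot p1, \lnot p1.
                      branch 1.2.2.1.1.1 (add \lnot p1, \lnot \lnot p1):
                        × closes — contains both p1 and \lnot p1.
                      branch 1.2.2.1.1.2 (add \lnot \lnot p1, \lnot p1):
                        × closes — contains both p1 and \lnot p1.
                  branch 1.2.2.1.2 (add p3):
                    \lnot (\lnot p1 \leftrightarrow \lnot p1): β-rule — branch into \lnot p1, \lnot \lnot p1  //  \lnot \lnot p1, \lnot p1.
                      branch 1.2.2.1.2.1 (add \lnot p1, \lnot \lnot p1):
                        × closes — contains both p1 and \lnot p1.
                      branch 1.2.2.1.2.2 (add \lnot \lnot p1, \lnot p1):
                        × closes — contains both p1 and \lnot p1.
              branch 1.2.2.2 (add \lnot p2):
                (\lnot p2 \lor p3): β-rule — branch into \lnot p2  //  p3.
                  branch 1.2.2.2.1 (add \lnot p2):
                    ○ open, literals {p1=F, p2=F}.
                  branch 1.2.2.2.2 (add p3):
                    ○ open, literals {p1=F, p2=F, p3=T}.
  branch 2 (add ((\lnot p2 \to p3) \lor \lnot p1)):
    ((\lnot p2 \to p3) \lor \lnot p1): β-rule — branch into (\lnot p2 \to p3)  //  \lnot p1.
      branch 2.1 (add (\lnot p2 \to p3)):
        (\lnot p2 \to p3): β-rule — branch into \lnot \lnot p2  //  p3.
          branch 2.1.1 (add \lnot \lnot p2):
            ○ open, literals {p2=T}.
          branch 2.1.2 (add p3):
            ○ open, literals {p3=T}.
      branch 2.2 (add \lnot p1):
        ○ open, literals {p1=F}.
9 branches closed, 8 open.
Each open branch fixes some atoms; the unmentioned ones are free. Counting distinct full assignments: branch {p1=T, p3=T} (p2) contributes 2 new; branch {p2=F, p3=T} (p1) contributes 1 new; branch {p2=F, p3=T} (p1) contributes 0 new; branch {p1=F, p2=F} (p3) contributes 1 new; branch {p1=F, p2=F, p3=T} (none free) contributes 0 new; branch {p2=T} (p1, p3) contributes 3 new; branch {p3=T} (p1, p2) contributes 0 new; branch {p1=F} (p2, p3) contributes 0 new. Total: 7.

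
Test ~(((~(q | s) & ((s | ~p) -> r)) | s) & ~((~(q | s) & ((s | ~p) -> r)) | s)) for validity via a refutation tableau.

Valid

Assume the negation and expand:
Initial set: {~~(((~(q | s) & ((s | ~p) -> r)) | s) & ~((~(q | s) & ((s | ~p) -> r)) | s))}.
~~(((~(q | s) & ((s | ~p) -> r)) | s) & ~((~(q | s) & ((s | ~p) -> r)) | s)): α-rule — add ((~(q | s) & ((s | ~p) -> r)) | s), ~((~(q | s) & ((s | ~p) -> r)) | s).
~((~(q | s) & ((s | ~p) -> r)) | s): α-rule — add ~(~(q | s) & ((s | ~p) -> r)), ~s.
((~(q | s) & ((s | ~p) -> r)) | s): β-rule — branch into (~(q | s) & ((s | ~p) -> r))  //  s.
  branch 1 (add (~(q | s) & ((s | ~p) -> r))):
    (~(q | s) & ((s | ~p) -> r)): α-rule — add ~(q | s), ((s | ~p) -> r).
    ~(q | s): α-rule — add ~q, ~s.
    ~(~(q | s) & ((s | ~p) -> r)): β-rule — branch into ~~(q | s)  //  ~((s | ~p) -> r).
      branch 1.1 (add ~~(q | s)):
        ((s | ~p) -> r): β-rule — branch into ~(s | ~p)  //  r.
          branch 1.1.1 (add ~(s | ~p)):
            ~(s | ~p): α-rule — add ~s, ~~p.
            ~~(q | s): β-rule — branch into q  //  s.
              branch 1.1.1.1 (add q):
                × closes — contains both q and ~q.
              branch 1.1.1.2 (add s):
                × closes — contains both s and ~s.
          branch 1.1.2 (add r):
            ~~(q | s): β-rule — branch into q  //  s.
              branch 1.1.2.1 (add q):
                × closes — contains both q and ~q.
              branch 1.1.2.2 (add s):
                × closes — contains both s and ~s.
      branch 1.2 (add ~((s | ~p) -> r)):
        ~((s | ~p) -> r): α-rule — add (s | ~p), ~r.
        ((s | ~p) -> r): β-rule — branch into ~(s | ~p)  //  r.
          branch 1.2.1 (add ~(s | ~p)):
            ~(s | ~p): α-rule — add ~s, ~~p.
            (s | ~p): β-rule — branch into s  //  ~p.
              branch 1.2.1.1 (add s):
                × closes — contains both s and ~s.
              branch 1.2.1.2 (add ~p):
                × closes — contains both p and ~p.
          branch 1.2.2 (add r):
            × closes — contains both r and ~r.
  branch 2 (add s):
    × closes — contains both s and ~s.
All 8 branches close.
Every branch closed, so the negation is unsatisfiable and the formula is valid.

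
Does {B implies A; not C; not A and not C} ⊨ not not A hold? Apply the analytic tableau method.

Initial set: {(B implies A); not C; (not A and not C); not not not A}.
(not A and not C): α-rule — add not A, not C.
not not not A: drop double negation, giving not A.
(B implies A): β-rule — branch into not B  //  A.
  branch 1 (add not B):
    ○ open, literals {A=F, B=F, C=F}.
  branch 2 (add A):
    × closes — contains both A and not A.
1 branch closed, 1 open.
An open branch gives a countermodel: A=F, B=F, C=F (unmentioned atoms arbitrary); the premises hold there but the conclusion fails.

No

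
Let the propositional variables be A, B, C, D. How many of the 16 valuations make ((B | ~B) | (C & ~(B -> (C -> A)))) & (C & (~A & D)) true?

2

Initial set: {(((B | ~B) | (C & ~(B -> (C -> A)))) & (C & (~A & D)))}.
(((B | ~B) | (C & ~(B -> (C -> A)))) & (C & (~A & D))): α-rule — add ((B | ~B) | (C & ~(B -> (C -> A)))), (C & (~A & D)).
(C & (~A & D)): α-rule — add C, (~A & D).
(~A & D): α-rule — add ~A, D.
((B | ~B) | (C & ~(B -> (C -> A)))): β-rule — branch into (B | ~B)  //  (C & ~(B -> (C -> A))).
  branch 1 (add (B | ~B)):
    (B | ~B): β-rule — branch into B  //  ~B.
      branch 1.1 (add B):
        ○ open, literals {A=false, B=true, C=true, D=true}.
      branch 1.2 (add ~B):
        ○ open, literals {A=false, B=false, C=true, D=true}.
  branch 2 (add (C & ~(B -> (C -> A)))):
    (C & ~(B -> (C -> A))): α-rule — add C, ~(B -> (C -> A)).
    ~(B -> (C -> A)): α-rule — add B, ~(C -> A).
    ~(C -> A): α-rule — add C, ~A.
    ○ open, literals {A=false, B=true, C=true, D=true}.
0 branches closed, 3 open.
Each open branch fixes some atoms; the unmentioned ones are free. Counting distinct full assignments: branch {A=false, B=true, C=true, D=true} (none free) contributes 1 new; branch {A=false, B=false, C=true, D=true} (none free) contributes 1 new; branch {A=false, B=true, C=true, D=true} (none free) contributes 0 new. Total: 2.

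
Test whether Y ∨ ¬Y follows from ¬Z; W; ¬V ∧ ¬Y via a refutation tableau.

Yes

Initial set: {¬Z; W; (¬V ∧ ¬Y); ¬(Y ∨ ¬Y)}.
(¬V ∧ ¬Y): α-rule — add ¬V, ¬Y.
¬(Y ∨ ¬Y): α-rule — add ¬Y, ¬¬Y.
× closes — contains both Y and ¬Y.
All 1 branch closes.
Every branch closed, so the premises entail the conclusion.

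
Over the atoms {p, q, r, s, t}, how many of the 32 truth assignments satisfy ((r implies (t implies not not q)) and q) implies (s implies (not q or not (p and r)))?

30

Initial set: {T (((r implies (t implies not not q)) and q) implies (s implies (not q or not (p and r))))}.
T (((r implies (t implies not not q)) and q) implies (s implies (not q or not (p and r)))): β-rule — branch into F ((r implies (t implies not not q)) and q)  //  T (s implies (not q or not (p and r))).
  branch 1 (add F ((r implies (t implies not not q)) and q)):
    F ((r implies (t implies not not q)) and q): β-rule — branch into F (r implies (t implies not not q))  //  F q.
      branch 1.1 (add F (r implies (t implies not not q))):
        F (r implies (t implies not not q)): α-rule — add T r, F (t implies not not q).
        F (t implies not not q): α-rule — add T t, F not not q.
        F not not q: drop double negation, giving F q.
        ○ open, literals {q=0, r=1, t=1}.
      branch 1.2 (add F q):
        ○ open, literals {q=0}.
  branch 2 (add T (s implies (not q or not (p and r)))):
    T (s implies (not q or not (p and r))): β-rule — branch into F s  //  T (not q or not (p and r)).
      branch 2.1 (add F s):
        ○ open, literals {s=0}.
      branch 2.2 (add T (not q or not (p and r))):
        T (not q or not (p and r)): β-rule — branch into T not q  //  T not (p and r).
          branch 2.2.1 (add T not q):
            ○ open, literals {q=0}.
          branch 2.2.2 (add T not (p and r)):
            T not (p and r): β-rule — branch into F p  //  F r.
              branch 2.2.2.1 (add F p):
                ○ open, literals {p=0}.
              branch 2.2.2.2 (add F r):
                ○ open, literals {r=0}.
0 branches closed, 6 open.
Each open branch fixes some atoms; the unmentioned ones are free. Counting distinct full assignments: branch {q=0, r=1, t=1} (p, s) contributes 4 new; branch {q=0} (p, r, s, t) contributes 12 new; branch {s=0} (p, q, r, t) contributes 8 new; branch {q=0} (p, r, s, t) contributes 0 new; branch {p=0} (q, r, s, t) contributes 4 new; branch {r=0} (p, q, s, t) contributes 2 new. Total: 30.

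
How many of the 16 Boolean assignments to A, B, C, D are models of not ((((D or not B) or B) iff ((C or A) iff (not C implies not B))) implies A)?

6

Initial set: {T not ((((D or not B) or B) iff ((C or A) iff (not C implies not B))) implies A)}.
T not ((((D or not B) or B) iff ((C or A) iff (not C implies not B))) implies A): α-rule — add T (((D or not B) or B) iff ((C or A) iff (not C implies not B))), F A.
T (((D or not B) or B) iff ((C or A) iff (not C implies not B))): β-rule — branch into T ((D or not B) or B), T ((C or A) iff (not C implies not B))  //  F ((D or not B) or B), F ((C or A) iff (not C implies not B)).
  branch 1 (add T ((D or not B) or B), T ((C or A) iff (not C implies not B))):
    T ((D or not B) or B): β-rule — branch into T (D or not B)  //  T B.
      branch 1.1 (add T (D or not B)):
        T ((C or A) iff (not C implies not B)): β-rule — branch into T (C or A), T (not C implies not B)  //  F (C or A), F (not C implies not B).
          branch 1.1.1 (add T (C or A), T (not C implies not B)):
            T (D or not B): β-rule — branch into T D  //  T not B.
              branch 1.1.1.1 (add T D):
                T (C or A): β-rule — branch into T C  //  T A.
                  branch 1.1.1.1.1 (add T C):
                    T (not C implies not B): β-rule — branch into F not C  //  T not B.
                      branch 1.1.1.1.1.1 (add F not C):
                        ○ open, literals {A=false, C=true, D=true}.
                      branch 1.1.1.1.1.2 (add T not B):
                        ○ open, literals {A=false, B=false, C=true, D=true}.
                  branch 1.1.1.1.2 (add T A):
                    × closes — contains both A and not A.
              branch 1.1.1.2 (add T not B):
                T (C or A): β-rule — branch into T C  //  T A.
                  branch 1.1.1.2.1 (add T C):
                    T (not C implies not B): β-rule — branch into F not C  //  T not B.
                      branch 1.1.1.2.1.1 (add F not C):
                        ○ open, literals {A=false, B=false, C=true}.
                      branch 1.1.1.2.1.2 (add T not B):
                        ○ open, literals {A=false, B=false, C=true}.
                  branch 1.1.1.2.2 (add T A):
                    × closes — contains both A and not A.
          branch 1.1.2 (add F (C or A), F (not C implies not B)):
            F (C or A): α-rule — add F C, F A.
            F (not C implies not B): α-rule — add T not C, F not B.
            T (D or not B): β-rule — branch into T D  //  T not B.
              branch 1.1.2.1 (add T D):
                ○ open, literals {A=false, B=true, C=false, D=true}.
              branch 1.1.2.2 (add T not B):
                × closes — contains both B and not B.
      branch 1.2 (add T B):
        T ((C or A) iff (not C implies not B)): β-rule — branch into T (C or A), T (not C implies not B)  //  F (C or A), F (not C implies not B).
          branch 1.2.1 (add T (C or A), T (not C implies not B)):
            T (C or A): β-rule — branch into T C  //  T A.
              branch 1.2.1.1 (add T C):
                T (not C implies not B): β-rule — branch into F not C  //  T not B.
                  branch 1.2.1.1.1 (add F not C):
                    ○ open, literals {A=false, B=true, C=true}.
                  branch 1.2.1.1.2 (add T not B):
                    × closes — contains both B and not B.
              branch 1.2.1.2 (add T A):
                × closes — contains both A and not A.
          branch 1.2.2 (add F (C or A), F (not C implies not B)):
            F (C or A): α-rule — add F C, F A.
            F (not C implies not B): α-rule — add T not C, F not B.
            ○ open, literals {A=false, B=true, C=false}.
  branch 2 (add F ((D or not B) or B), F ((C or A) iff (not C implies not B))):
    F ((D or not B) or B): α-rule — add F (D or not B), F B.
    F (D or not B): α-rule — add F D, F not B.
    × closes — contains both B and not B.
6 branches closed, 7 open.
Each open branch fixes some atoms; the unmentioned ones are free. Counting distinct full assignments: branch {A=false, C=true, D=true} (B) contributes 2 new; branch {A=false, B=false, C=true, D=true} (none free) contributes 0 new; branch {A=false, B=false, C=true} (D) contributes 1 new; branch {A=false, B=false, C=true} (D) contributes 0 new; branch {A=false, B=true, C=false, D=true} (none free) contributes 1 new; branch {A=false, B=true, C=true} (D) contributes 1 new; branch {A=false, B=true, C=false} (D) contributes 1 new. Total: 6.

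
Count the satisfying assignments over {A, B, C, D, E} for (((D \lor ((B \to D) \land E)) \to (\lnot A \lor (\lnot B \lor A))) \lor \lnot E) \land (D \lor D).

Initial set: {((((D \lor ((B \to D) \land E)) \to (\lnot A \lor (\lnot B \lor A))) \lor \lnot E) \land (D \lor D))}.
((((D \lor ((B \to D) \land E)) \to (\lnot A \lor (\lnot B \lor A))) \lor \lnot E) \land (D \lor D)): α-rule — add (((D \lor ((B \to D) \land E)) \to (\lnot A \lor (\lnot B \lor A))) \lor \lnot E), (D \lor D).
(((D \lor ((B \to D) \land E)) \to (\lnot A \lor (\lnot B \lor A))) \lor \lnot E): β-rule — branch into ((D \lor ((B \to D) \land E)) \to (\lnot A \lor (\lnot B \lor A)))  //  \lnot E.
  branch 1 (add ((D \lor ((B \to D) \land E)) \to (\lnot A \lor (\lnot B \lor A)))):
    (D \lor D): β-rule — branch into D  //  D.
      branch 1.1 (add D):
        ((D \lor ((B \to D) \land E)) \to (\lnot A \lor (\lnot B \lor A))): β-rule — branch into \lnot (D \lor ((B \to D) \land E))  //  (\lnot A \lor (\lnot B \lor A)).
          branch 1.1.1 (add \lnot (D \lor ((B \to D) \land E))):
            \lnot (D \lor ((B \to D) \land E)): α-rule — add \lnot D, \lnot ((B \to D) \land E).
            × closes — contains both D and \lnot D.
          branch 1.1.2 (add (\lnot A \lor (\lnot B \lor A))):
            (\lnot A \lor (\lnot B \lor A)): β-rule — branch into \lnot A  //  (\lnot B \lor A).
              branch 1.1.2.1 (add \lnot A):
                ○ open, literals {A=false, D=true}.
              branch 1.1.2.2 (add (\lnot B \lor A)):
                (\lnot B \lor A): β-rule — branch into \lnot B  //  A.
                  branch 1.1.2.2.1 (add \lnot B):
                    ○ open, literals {B=false, D=true}.
                  branch 1.1.2.2.2 (add A):
                    ○ open, literals {A=true, D=true}.
      branch 1.2 (add D):
        ((D \lor ((B \to D) \land E)) \to (\lnot A \lor (\lnot B \lor A))): β-rule — branch into \lnot (D \lor ((B \to D) \land E))  //  (\lnot A \lor (\lnot B \lor A)).
          branch 1.2.1 (add \lnot (D \lor ((B \to D) \land E))):
            \lnot (D \lor ((B \to D) \land E)): α-rule — add \lnot D, \lnot ((B \to D) \land E).
            × closes — contains both D and \lnot D.
          branch 1.2.2 (add (\lnot A \lor (\lnot B \lor A))):
            (\lnot A \lor (\lnot B \lor A)): β-rule — branch into \lnot A  //  (\lnot B \lor A).
              branch 1.2.2.1 (add \lnot A):
                ○ open, literals {A=false, D=true}.
              branch 1.2.2.2 (add (\lnot B \lor A)):
                (\lnot B \lor A): β-rule — branch into \lnot B  //  A.
                  branch 1.2.2.2.1 (add \lnot B):
                    ○ open, literals {B=false, D=true}.
                  branch 1.2.2.2.2 (add A):
                    ○ open, literals {A=true, D=true}.
  branch 2 (add \lnot E):
    (D \lor D): β-rule — branch into D  //  D.
      branch 2.1 (add D):
        ○ open, literals {D=true, E=false}.
      branch 2.2 (add D):
        ○ open, literals {D=true, E=false}.
2 branches closed, 8 open.
Each open branch fixes some atoms; the unmentioned ones are free. Counting distinct full assignments: branch {A=false, D=true} (B, C, E) contributes 8 new; branch {B=false, D=true} (A, C, E) contributes 4 new; branch {A=true, D=true} (B, C, E) contributes 4 new; branch {A=false, D=true} (B, C, E) contributes 0 new; branch {B=false, D=true} (A, C, E) contributes 0 new; branch {A=true, D=true} (B, C, E) contributes 0 new; branch {D=true, E=false} (A, B, C) contributes 0 new; branch {D=true, E=false} (A, B, C) contributes 0 new. Total: 16.

16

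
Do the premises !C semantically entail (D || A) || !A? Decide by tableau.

Yes

Initial set: {!C; !((D || A) || !A)}.
!((D || A) || !A): α-rule — add !(D || A), !!A.
!(D || A): α-rule — add !D, !A.
× closes — contains both A and !A.
All 1 branch closes.
Every branch closed, so the premises entail the conclusion.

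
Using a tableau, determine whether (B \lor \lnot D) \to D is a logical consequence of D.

Initial set: {D; \lnot ((B \lor \lnot D) \to D)}.
\lnot ((B \lor \lnot D) \to D): α-rule — add (B \lor \lnot D), \lnot D.
× closes — contains both D and \lnot D.
All 1 branch closes.
Every branch closed, so the premises entail the conclusion.

Yes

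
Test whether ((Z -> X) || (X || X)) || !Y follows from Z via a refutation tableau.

No

Initial set: {Z; !(((Z -> X) || (X || X)) || !Y)}.
!(((Z -> X) || (X || X)) || !Y): α-rule — add !((Z -> X) || (X || X)), !!Y.
!((Z -> X) || (X || X)): α-rule — add !(Z -> X), !(X || X).
!(Z -> X): α-rule — add Z, !X.
!(X || X): α-rule — add !X, !X.
○ open, literals {X=false, Y=true, Z=true}.
0 branches closed, 1 open.
An open branch gives a countermodel: X=false, Y=true, Z=true (unmentioned atoms arbitrary); the premises hold there but the conclusion fails.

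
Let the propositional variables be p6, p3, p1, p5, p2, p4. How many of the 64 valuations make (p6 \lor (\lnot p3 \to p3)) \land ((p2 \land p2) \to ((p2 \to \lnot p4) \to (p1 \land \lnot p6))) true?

38

Initial set: {((p6 \lor (\lnot p3 \to p3)) \land ((p2 \land p2) \to ((p2 \to \lnot p4) \to (p1 \land \lnot p6))))}.
((p6 \lor (\lnot p3 \to p3)) \land ((p2 \land p2) \to ((p2 \to \lnot p4) \to (p1 \land \lnot p6)))): α-rule — add (p6 \lor (\lnot p3 \to p3)), ((p2 \land p2) \to ((p2 \to \lnot p4) \to (p1 \land \lnot p6))).
(p6 \lor (\lnot p3 \to p3)): β-rule — branch into p6  //  (\lnot p3 \to p3).
  branch 1 (add p6):
    ((p2 \land p2) \to ((p2 \to \lnot p4) \to (p1 \land \lnot p6))): β-rule — branch into \lnot (p2 \land p2)  //  ((p2 \to \lnot p4) \to (p1 \land \lnot p6)).
      branch 1.1 (add \lnot (p2 \land p2)):
        \lnot (p2 \land p2): β-rule — branch into \lnot p2  //  \lnot p2.
          branch 1.1.1 (add \lnot p2):
            ○ open, literals {p2=0, p6=1}.
          branch 1.1.2 (add \lnot p2):
            ○ open, literals {p2=0, p6=1}.
      branch 1.2 (add ((p2 \to \lnot p4) \to (p1 \land \lnot p6))):
        ((p2 \to \lnot p4) \to (p1 \land \lnot p6)): β-rule — branch into \lnot (p2 \to \lnot p4)  //  (p1 \land \lnot p6).
          branch 1.2.1 (add \lnot (p2 \to \lnot p4)):
            \lnot (p2 \to \lnot p4): α-rule — add p2, \lnot \lnot p4.
            ○ open, literals {p2=1, p4=1, p6=1}.
          branch 1.2.2 (add (p1 \land \lnot p6)):
            (p1 \land \lnot p6): α-rule — add p1, \lnot p6.
            × closes — contains both p6 and \lnot p6.
  branch 2 (add (\lnot p3 \to p3)):
    ((p2 \land p2) \to ((p2 \to \lnot p4) \to (p1 \land \lnot p6))): β-rule — branch into \lnot (p2 \land p2)  //  ((p2 \to \lnot p4) \to (p1 \land \lnot p6)).
      branch 2.1 (add \lnot (p2 \land p2)):
        (\lnot p3 \to p3): β-rule — branch into \lnot \lnot p3  //  p3.
          branch 2.1.1 (add \lnot \lnot p3):
            \lnot (p2 \land p2): β-rule — branch into \lnot p2  //  \lnot p2.
              branch 2.1.1.1 (add \lnot p2):
                ○ open, literals {p2=0, p3=1}.
              branch 2.1.1.2 (add \lnot p2):
                ○ open, literals {p2=0, p3=1}.
          branch 2.1.2 (add p3):
            \lnot (p2 \land p2): β-rule — branch into \lnot p2  //  \lnot p2.
              branch 2.1.2.1 (add \lnot p2):
                ○ open, literals {p2=0, p3=1}.
              branch 2.1.2.2 (add \lnot p2):
                ○ open, literals {p2=0, p3=1}.
      branch 2.2 (add ((p2 \to \lnot p4) \to (p1 \land \lnot p6))):
        (\lnot p3 \to p3): β-rule — branch into \lnot \lnot p3  //  p3.
          branch 2.2.1 (add \lnot \lnot p3):
            ((p2 \to \lnot p4) \to (p1 \land \lnot p6)): β-rule — branch into \lnot (p2 \to \lnot p4)  //  (p1 \land \lnot p6).
              branch 2.2.1.1 (add \lnot (p2 \to \lnot p4)):
                \lnot (p2 \to \lnot p4): α-rule — add p2, \lnot \lnot p4.
                ○ open, literals {p2=1, p3=1, p4=1}.
              branch 2.2.1.2 (add (p1 \land \lnot p6)):
                (p1 \land \lnot p6): α-rule — add p1, \lnot p6.
                ○ open, literals {p1=1, p3=1, p6=0}.
          branch 2.2.2 (add p3):
            ((p2 \to \lnot p4) \to (p1 \land \lnot p6)): β-rule — branch into \lnot (p2 \to \lnot p4)  //  (p1 \land \lnot p6).
              branch 2.2.2.1 (add \lnot (p2 \to \lnot p4)):
                \lnot (p2 \to \lnot p4): α-rule — add p2, \lnot \lnot p4.
                ○ open, literals {p2=1, p3=1, p4=1}.
              branch 2.2.2.2 (add (p1 \land \lnot p6)):
                (p1 \land \lnot p6): α-rule — add p1, \lnot p6.
                ○ open, literals {p1=1, p3=1, p6=0}.
1 branch closed, 11 open.
Each open branch fixes some atoms; the unmentioned ones are free. Counting distinct full assignments: branch {p2=0, p6=1} (p3, p1, p5, p4) contributes 16 new; branch {p2=0, p6=1} (p3, p1, p5, p4) contributes 0 new; branch {p2=1, p4=1, p6=1} (p3, p1, p5) contributes 8 new; branch {p2=0, p3=1} (p6, p1, p5, p4) contributes 8 new; branch {p2=0, p3=1} (p6, p1, p5, p4) contributes 0 new; branch {p2=0, p3=1} (p6, p1, p5, p4) contributes 0 new; branch {p2=0, p3=1} (p6, p1, p5, p4) contributes 0 new; branch {p2=1, p3=1, p4=1} (p6, p1, p5) contributes 4 new; branch {p1=1, p3=1, p6=0} (p5, p2, p4) contributes 2 new; branch {p2=1, p3=1, p4=1} (p6, p1, p5) contributes 0 new; branch {p1=1, p3=1, p6=0} (p5, p2, p4) contributes 0 new. Total: 38.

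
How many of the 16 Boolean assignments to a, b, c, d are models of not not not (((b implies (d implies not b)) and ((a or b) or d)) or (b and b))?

Initial set: {not not not (((b implies (d implies not b)) and ((a or b) or d)) or (b and b))}.
not not not (((b implies (d implies not b)) and ((a or b) or d)) or (b and b)): drop double negation, giving not (((b implies (d implies not b)) and ((a or b) or d)) or (b and b)).
not (((b implies (d implies not b)) and ((a or b) or d)) or (b and b)): α-rule — add not ((b implies (d implies not b)) and ((a or b) or d)), not (b and b).
not ((b implies (d implies not b)) and ((a or b) or d)): β-rule — branch into not (b implies (d implies not b))  //  not ((a or b) or d).
  branch 1 (add not (b implies (d implies not b))):
    not (b implies (d implies not b)): α-rule — add b, not (d implies not b).
    not (d implies not b): α-rule — add d, not not b.
    not (b and b): β-rule — branch into not b  //  not b.
      branch 1.1 (add not b):
        × closes — contains both b and not b.
      branch 1.2 (add not b):
        × closes — contains both b and not b.
  branch 2 (add not ((a or b) or d)):
    not ((a or b) or d): α-rule — add not (a or b), not d.
    not (a or b): α-rule — add not a, not b.
    not (b and b): β-rule — branch into not b  //  not b.
      branch 2.1 (add not b):
        ○ open, literals {a=F, b=F, d=F}.
      branch 2.2 (add not b):
        ○ open, literals {a=F, b=F, d=F}.
2 branches closed, 2 open.
Each open branch fixes some atoms; the unmentioned ones are free. Counting distinct full assignments: branch {a=F, b=F, d=F} (c) contributes 2 new; branch {a=F, b=F, d=F} (c) contributes 0 new. Total: 2.

2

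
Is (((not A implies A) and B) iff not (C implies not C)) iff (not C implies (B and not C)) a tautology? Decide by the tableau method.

Assume the negation and expand:
Initial set: {not ((((not A implies A) and B) iff not (C implies not C)) iff (not C implies (B and not C)))}.
not ((((not A implies A) and B) iff not (C implies not C)) iff (not C implies (B and not C))): β-rule — branch into (((not A implies A) and B) iff not (C implies not C)), not (not C implies (B and not C))  //  not (((not A implies A) and B) iff not (C implies not C)), (not C implies (B and not C)).
  branch 1 (add (((not A implies A) and B) iff not (C implies not C)), not (not C implies (B and not C))):
    not (not C implies (B and not C)): α-rule — add not C, not (B and not C).
    (((not A implies A) and B) iff not (C implies not C)): β-rule — branch into ((not A implies A) and B), not (C implies not C)  //  not ((not A implies A) and B), not not (C implies not C).
      branch 1.1 (add ((not A implies A) and B), not (C implies not C)):
        ((not A implies A) and B): α-rule — add (not A implies A), B.
        not (C implies not C): α-rule — add C, not not C.
        × closes — contains both C and not C.
      branch 1.2 (add not ((not A implies A) and B), not not (C implies not C)):
        not (B and not C): β-rule — branch into not B  //  not not C.
          branch 1.2.1 (add not B):
            not ((not A implies A) and B): β-rule — branch into not (not A implies A)  //  not B.
              branch 1.2.1.1 (add not (not A implies A)):
                not (not A implies A): α-rule — add not A, not A.
                not not (C implies not C): β-rule — branch into not C  //  not C.
                  branch 1.2.1.1.1 (add not C):
                    ○ open, literals {A=F, B=F, C=F}.
                  branch 1.2.1.1.2 (add not C):
                    ○ open, literals {A=F, B=F, C=F}.
              branch 1.2.1.2 (add not B):
                not not (C implies not C): β-rule — branch into not C  //  not C.
                  branch 1.2.1.2.1 (add not C):
                    ○ open, literals {B=F, C=F}.
                  branch 1.2.1.2.2 (add not C):
                    ○ open, literals {B=F, C=F}.
          branch 1.2.2 (add not not C):
            × closes — contains both C and not C.
  branch 2 (add not (((not A implies A) and B) iff not (C implies not C)), (not C implies (B and not C))):
    not (((not A implies A) and B) iff not (C implies not C)): β-rule — branch into ((not A implies A) and B), not not (C implies not C)  //  not ((not A implies A) and B), not (C implies not C).
      branch 2.1 (add ((not A implies A) and B), not not (C implies not C)):
        ((not A implies A) and B): α-rule — add (not A implies A), B.
        (not C implies (B and not C)): β-rule — branch into not not C  //  (B and not C).
          branch 2.1.1 (add not not C):
            not not (C implies not C): β-rule — branch into not C  //  not C.
              branch 2.1.1.1 (add not C):
                × closes — contains both C and not C.
              branch 2.1.1.2 (add not C):
                × closes — contains both C and not C.
          branch 2.1.2 (add (B and not C)):
            (B and not C): α-rule — add B, not C.
            not not (C implies not C): β-rule — branch into not C  //  not C.
              branch 2.1.2.1 (add not C):
                (not A implies A): β-rule — branch into not not A  //  A.
                  branch 2.1.2.1.1 (add not not A):
                    ○ open, literals {A=T, B=T, C=F}.
                  branch 2.1.2.1.2 (add A):
                    ○ open, literals {A=T, B=T, C=F}.
              branch 2.1.2.2 (add not C):
                (not A implies A): β-rule — branch into not not A  //  A.
                  branch 2.1.2.2.1 (add not not A):
                    ○ open, literals {A=T, B=T, C=F}.
                  branch 2.1.2.2.2 (add A):
                    ○ open, literals {A=T, B=T, C=F}.
      branch 2.2 (add not ((not A implies A) and B), not (C implies not C)):
        not (C implies not C): α-rule — add C, not not C.
        (not C implies (B and not C)): β-rule — branch into not not C  //  (B and not C).
          branch 2.2.1 (add not not C):
            not ((not A implies A) and B): β-rule — branch into not (not A implies A)  //  not B.
              branch 2.2.1.1 (add not (not A implies A)):
                not (not A implies A): α-rule — add not A, not A.
                ○ open, literals {A=F, C=T}.
              branch 2.2.1.2 (add not B):
                ○ open, literals {B=F, C=T}.
          branch 2.2.2 (add (B and not C)):
            (B and not C): α-rule — add B, not C.
            × closes — contains both C and not C.
5 branches closed, 10 open.
An open branch gives a countermodel: A=F, B=F, C=F (unmentioned atoms arbitrary); under it the original formula is false.

Not valid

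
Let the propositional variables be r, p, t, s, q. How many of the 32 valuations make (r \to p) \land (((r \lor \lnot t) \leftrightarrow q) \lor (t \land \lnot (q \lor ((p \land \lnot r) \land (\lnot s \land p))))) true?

Initial set: {((r \to p) \land (((r \lor \lnot t) \leftrightarrow q) \lor (t \land \lnot (q \lor ((p \land \lnot r) \land (\lnot s \land p))))))}.
((r \to p) \land (((r \lor \lnot t) \leftrightarrow q) \lor (t \land \lnot (q \lor ((p \land \lnot r) \land (\lnot s \land p)))))): α-rule — add (r \to p), (((r \lor \lnot t) \leftrightarrow q) \lor (t \land \lnot (q \lor ((p \land \lnot r) \land (\lnot s \land p))))).
(r \to p): β-rule — branch into \lnot r  //  p.
  branch 1 (add \lnot r):
    (((r \lor \lnot t) \leftrightarrow q) \lor (t \land \lnot (q \lor ((p \land \lnot r) \land (\lnot s \land p))))): β-rule — branch into ((r \lor \lnot t) \leftrightarrow q)  //  (t \land \lnot (q \lor ((p \land \lnot r) \land (\lnot s \land p)))).
      branch 1.1 (add ((r \lor \lnot t) \leftrightarrow q)):
        ((r \lor \lnot t) \leftrightarrow q): β-rule — branch into (r \lor \lnot t), q  //  \lnot (r \lor \lnot t), \lnot q.
          branch 1.1.1 (add (r \lor \lnot t), q):
            (r \lor \lnot t): β-rule — branch into r  //  \lnot t.
              branch 1.1.1.1 (add r):
                × closes — contains both r and \lnot r.
              branch 1.1.1.2 (add \lnot t):
                ○ open, literals {q=true, r=false, t=false}.
          branch 1.1.2 (add \lnot (r \lor \lnot t), \lnot q):
            \lnot (r \lor \lnot t): α-rule — add \lnot r, \lnot \lnot t.
            ○ open, literals {q=false, r=false, t=true}.
      branch 1.2 (add (t \land \lnot (q \lor ((p \land \lnot r) \land (\lnot s \land p))))):
        (t \land \lnot (q \lor ((p \land \lnot r) \land (\lnot s \land p)))): α-rule — add t, \lnot (q \lor ((p \land \lnot r) \land (\lnot s \land p))).
        \lnot (q \lor ((p \land \lnot r) \land (\lnot s \land p))): α-rule — add \lnot q, \lnot ((p \land \lnot r) \land (\lnot s \land p)).
        \lnot ((p \land \lnot r) \land (\lnot s \land p)): β-rule — branch into \lnot (p \land \lnot r)  //  \lnot (\lnot s \land p).
          branch 1.2.1 (add \lnot (p \land \lnot r)):
            \lnot (p \land \lnot r): β-rule — branch into \lnot p  //  \lnot \lnot r.
              branch 1.2.1.1 (add \lnot p):
                ○ open, literals {p=false, q=false, r=false, t=true}.
              branch 1.2.1.2 (add \lnot \lnot r):
                × closes — contains both r and \lnot r.
          branch 1.2.2 (add \lnot (\lnot s \land p)):
            \lnot (\lnot s \land p): β-rule — branch into \lnot \lnot s  //  \lnot p.
              branch 1.2.2.1 (add \lnot \lnot s):
                ○ open, literals {q=false, r=false, s=true, t=true}.
              branch 1.2.2.2 (add \lnot p):
                ○ open, literals {p=false, q=false, r=false, t=true}.
  branch 2 (add p):
    (((r \lor \lnot t) \leftrightarrow q) \lor (t \land \lnot (q \lor ((p \land \lnot r) \land (\lnot s \land p))))): β-rule — branch into ((r \lor \lnot t) \leftrightarrow q)  //  (t \land \lnot (q \lor ((p \land \lnot r) \land (\lnot s \land p)))).
      branch 2.1 (add ((r \lor \lnot t) \leftrightarrow q)):
        ((r \lor \lnot t) \leftrightarrow q): β-rule — branch into (r \lor \lnot t), q  //  \lnot (r \lor \lnot t), \lnot q.
          branch 2.1.1 (add (r \lor \lnot t), q):
            (r \lor \lnot t): β-rule — branch into r  //  \lnot t.
              branch 2.1.1.1 (add r):
                ○ open, literals {p=true, q=true, r=true}.
              branch 2.1.1.2 (add \lnot t):
                ○ open, literals {p=true, q=true, t=false}.
          branch 2.1.2 (add \lnot (r \lor \lnot t), \lnot q):
            \lnot (r \lor \lnot t): α-rule — add \lnot r, \lnot \lnot t.
            ○ open, literals {p=true, q=false, r=false, t=true}.
      branch 2.2 (add (t \land \lnot (q \lor ((p \land \lnot r) \land (\lnot s \land p))))):
        (t \land \lnot (q \lor ((p \land \lnot r) \land (\lnot s \land p)))): α-rule — add t, \lnot (q \lor ((p \land \lnot r) \land (\lnot s \land p))).
        \lnot (q \lor ((p \land \lnot r) \land (\lnot s \land p))): α-rule — add \lnot q, \lnot ((p \land \lnot r) \land (\lnot s \land p)).
        \lnot ((p \land \lnot r) \land (\lnot s \land p)): β-rule — branch into \lnot (p \land \lnot r)  //  \lnot (\lnot s \land p).
          branch 2.2.1 (add \lnot (p \land \lnot r)):
            \lnot (p \land \lnot r): β-rule — branch into \lnot p  //  \lnot \lnot r.
              branch 2.2.1.1 (add \lnot p):
                × closes — contains both p and \lnot p.
              branch 2.2.1.2 (add \lnot \lnot r):
                ○ open, literals {p=true, q=false, r=true, t=true}.
          branch 2.2.2 (add \lnot (\lnot s \land p)):
            \lnot (\lnot s \land p): β-rule — branch into \lnot \lnot s  //  \lnot p.
              branch 2.2.2.1 (add \lnot \lnot s):
                ○ open, literals {p=true, q=false, s=true, t=true}.
              branch 2.2.2.2 (add \lnot p):
                × closes — contains both p and \lnot p.
4 branches closed, 10 open.
Each open branch fixes some atoms; the unmentioned ones are free. Counting distinct full assignments: branch {q=true, r=false, t=false} (p, s) contributes 4 new; branch {q=false, r=false, t=true} (p, s) contributes 4 new; branch {p=false, q=false, r=false, t=true} (s) contributes 0 new; branch {q=false, r=false, s=true, t=true} (p) contributes 0 new; branch {p=false, q=false, r=false, t=true} (s) contributes 0 new; branch {p=true, q=true, r=true} (t, s) contributes 4 new; branch {p=true, q=true, t=false} (r, s) contributes 0 new; branch {p=true, q=false, r=false, t=true} (s) contributes 0 new; branch {p=true, q=false, r=true, t=true} (s) contributes 2 new; branch {p=true, q=false, s=true, t=true} (r) contributes 0 new. Total: 14.

14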